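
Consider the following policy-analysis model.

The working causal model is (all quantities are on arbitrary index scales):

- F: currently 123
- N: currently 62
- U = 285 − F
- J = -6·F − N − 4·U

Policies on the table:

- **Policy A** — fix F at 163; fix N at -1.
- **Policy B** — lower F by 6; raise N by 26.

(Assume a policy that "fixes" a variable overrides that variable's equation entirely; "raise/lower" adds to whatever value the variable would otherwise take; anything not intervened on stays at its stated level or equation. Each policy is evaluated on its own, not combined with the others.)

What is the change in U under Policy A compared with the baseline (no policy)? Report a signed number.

Baseline:
  F = 123
  U = 285 − 123 = 162
Policy A (F := 163, N := -1):
  F = 163
  U = 285 − 163 = 122
Change in U: 122 − 162 = -40

-40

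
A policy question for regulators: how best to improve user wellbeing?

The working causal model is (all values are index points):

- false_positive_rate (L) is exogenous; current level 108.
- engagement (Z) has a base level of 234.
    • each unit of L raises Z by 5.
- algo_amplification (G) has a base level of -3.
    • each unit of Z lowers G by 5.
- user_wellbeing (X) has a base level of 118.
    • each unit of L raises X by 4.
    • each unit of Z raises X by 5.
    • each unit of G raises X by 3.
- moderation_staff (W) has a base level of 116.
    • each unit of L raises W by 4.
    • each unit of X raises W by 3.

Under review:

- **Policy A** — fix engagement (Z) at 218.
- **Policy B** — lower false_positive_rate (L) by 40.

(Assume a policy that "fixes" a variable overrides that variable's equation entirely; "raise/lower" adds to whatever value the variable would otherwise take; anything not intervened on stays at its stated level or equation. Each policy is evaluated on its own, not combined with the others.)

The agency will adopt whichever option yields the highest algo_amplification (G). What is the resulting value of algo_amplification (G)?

-1093

Policy A (Z := 218):
  L = 108
  Z = 218
  G = -3 − 5·218 = -1093
Policy B (L − 40):
  L = 108 − 40 = 68
  Z = 234 + 5·68 = 574
  G = -3 − 5·574 = -2873
Comparing — Policy A: G=-1093, Policy B: G=-2873. Highest is -1093 (Policy A).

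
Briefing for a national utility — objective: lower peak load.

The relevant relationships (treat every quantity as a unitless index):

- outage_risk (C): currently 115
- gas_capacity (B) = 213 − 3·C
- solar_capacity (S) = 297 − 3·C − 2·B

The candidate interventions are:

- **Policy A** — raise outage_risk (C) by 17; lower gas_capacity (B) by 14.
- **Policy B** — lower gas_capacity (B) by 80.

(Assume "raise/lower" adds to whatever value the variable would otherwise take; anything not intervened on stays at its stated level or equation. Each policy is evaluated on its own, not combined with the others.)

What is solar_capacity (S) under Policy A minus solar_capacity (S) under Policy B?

-81

Policy A (C + 17, B − 14):
  C = 115 + 17 = 132
  B = 213 − 3·132 (−14 from intervention) = -197
  S = 297 − 3·132 − 2·(-197) = 295
Policy B (B − 80):
  C = 115
  B = 213 − 3·115 (−80 from intervention) = -212
  S = 297 − 3·115 − 2·(-212) = 376
S: 295 − 376 = -81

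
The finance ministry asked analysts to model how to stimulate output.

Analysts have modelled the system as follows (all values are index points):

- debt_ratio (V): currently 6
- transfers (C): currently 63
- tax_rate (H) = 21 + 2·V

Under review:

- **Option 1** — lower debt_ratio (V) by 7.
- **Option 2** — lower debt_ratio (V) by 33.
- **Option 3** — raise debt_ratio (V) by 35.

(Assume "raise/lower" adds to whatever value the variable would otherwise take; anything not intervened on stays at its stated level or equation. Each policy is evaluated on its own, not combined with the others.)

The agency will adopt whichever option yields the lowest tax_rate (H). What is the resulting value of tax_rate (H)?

Option 1 (V − 7):
  V = 6 − 7 = -1
  H = 21 + 2·(-1) = 19
Option 2 (V − 33):
  V = 6 − 33 = -27
  H = 21 + 2·(-27) = -33
Option 3 (V + 35):
  V = 6 + 35 = 41
  H = 21 + 2·41 = 103
Comparing — Option 1: H=19, Option 2: H=-33, Option 3: H=103. Lowest is -33 (Option 2).

-33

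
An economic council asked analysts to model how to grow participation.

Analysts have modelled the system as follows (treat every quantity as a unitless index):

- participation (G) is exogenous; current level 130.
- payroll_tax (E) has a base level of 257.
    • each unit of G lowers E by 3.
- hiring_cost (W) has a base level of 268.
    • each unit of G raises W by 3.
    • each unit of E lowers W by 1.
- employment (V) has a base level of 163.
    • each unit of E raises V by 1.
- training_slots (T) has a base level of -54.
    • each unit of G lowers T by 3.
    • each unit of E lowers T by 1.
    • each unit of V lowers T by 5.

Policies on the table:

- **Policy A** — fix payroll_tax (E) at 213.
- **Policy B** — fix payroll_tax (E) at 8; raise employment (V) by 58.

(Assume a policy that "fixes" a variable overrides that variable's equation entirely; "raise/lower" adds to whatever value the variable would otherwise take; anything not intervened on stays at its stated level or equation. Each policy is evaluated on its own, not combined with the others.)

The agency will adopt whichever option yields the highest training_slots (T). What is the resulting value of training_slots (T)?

-1597

Policy A (E := 213):
  G = 130
  E = 213
  V = 163 + 213 = 376
  T = -54 − 3·130 − 213 − 5·376 = -2537
Policy B (E := 8, V + 58):
  G = 130
  E = 8
  V = 163 + 8 (+58 from intervention) = 229
  T = -54 − 3·130 − 8 − 5·229 = -1597
Comparing — Policy A: T=-2537, Policy B: T=-1597. Highest is -1597 (Policy B).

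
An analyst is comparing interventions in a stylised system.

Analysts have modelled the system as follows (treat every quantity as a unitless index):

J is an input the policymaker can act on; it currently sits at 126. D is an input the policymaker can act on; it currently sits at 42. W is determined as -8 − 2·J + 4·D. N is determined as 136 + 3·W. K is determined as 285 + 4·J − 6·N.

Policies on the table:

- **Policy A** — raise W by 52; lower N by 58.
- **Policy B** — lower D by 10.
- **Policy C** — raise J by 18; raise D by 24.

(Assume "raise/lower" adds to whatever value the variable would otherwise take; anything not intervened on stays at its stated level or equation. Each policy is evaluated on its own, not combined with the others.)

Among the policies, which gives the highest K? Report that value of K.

Policy A (W + 52, N − 58):
  J = 126
  D = 42
  W = -8 − 2·126 + 4·42 (+52 from intervention) = -40
  N = 136 + 3·(-40) (−58 from intervention) = -42
  K = 285 + 4·126 − 6·(-42) = 1041
Policy B (D − 10):
  J = 126
  D = 42 − 10 = 32
  W = -8 − 2·126 + 4·32 = -132
  N = 136 + 3·(-132) = -260
  K = 285 + 4·126 − 6·(-260) = 2349
Policy C (J + 18, D + 24):
  J = 126 + 18 = 144
  D = 42 + 24 = 66
  W = -8 − 2·144 + 4·66 = -32
  N = 136 + 3·(-32) = 40
  K = 285 + 4·144 − 6·40 = 621
Comparing — Policy A: K=1041, Policy B: K=2349, Policy C: K=621. Highest is 2349 (Policy B).

2349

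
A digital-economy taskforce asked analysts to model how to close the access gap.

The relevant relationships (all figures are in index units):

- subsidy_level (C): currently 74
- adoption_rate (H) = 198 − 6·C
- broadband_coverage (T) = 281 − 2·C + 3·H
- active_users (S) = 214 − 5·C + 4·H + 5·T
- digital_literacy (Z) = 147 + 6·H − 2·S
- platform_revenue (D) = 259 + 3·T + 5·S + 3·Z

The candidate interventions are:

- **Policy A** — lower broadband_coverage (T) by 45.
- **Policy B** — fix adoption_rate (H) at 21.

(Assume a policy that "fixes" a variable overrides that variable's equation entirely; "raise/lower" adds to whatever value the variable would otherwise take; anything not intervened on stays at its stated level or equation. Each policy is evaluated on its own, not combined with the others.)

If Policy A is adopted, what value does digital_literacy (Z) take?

Policy A (T − 45):
  C = 74
  H = 198 − 6·74 = -246
  T = 281 − 2·74 + 3·(-246) (−45 from intervention) = -650
  S = 214 − 5·74 + 4·(-246) + 5·(-650) = -4390
  Z = 147 + 6·(-246) − 2·(-4390) = 7451

7451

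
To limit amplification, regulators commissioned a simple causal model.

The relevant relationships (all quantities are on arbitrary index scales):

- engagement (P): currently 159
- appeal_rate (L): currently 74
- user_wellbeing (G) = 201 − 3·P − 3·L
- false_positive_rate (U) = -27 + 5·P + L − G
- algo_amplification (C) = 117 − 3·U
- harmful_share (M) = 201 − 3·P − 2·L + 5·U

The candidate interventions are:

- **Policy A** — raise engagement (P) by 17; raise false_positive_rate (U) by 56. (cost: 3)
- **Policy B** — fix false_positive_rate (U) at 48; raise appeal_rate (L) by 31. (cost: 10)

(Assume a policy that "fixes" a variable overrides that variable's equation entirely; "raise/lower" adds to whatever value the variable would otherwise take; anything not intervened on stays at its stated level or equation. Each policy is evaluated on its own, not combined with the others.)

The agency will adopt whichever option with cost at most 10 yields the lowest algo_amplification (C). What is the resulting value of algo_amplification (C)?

Policy A (P + 17, U + 56):
  P = 159 + 17 = 176
  L = 74
  G = 201 − 3·176 − 3·74 = -549
  U = -27 + 5·176 + 74 − (-549) (+56 from intervention) = 1532
  C = 117 − 3·1532 = -4479
Policy B (U := 48, L + 31):
  P = 159
  L = 74 + 31 = 105
  G = 201 − 3·159 − 3·105 = -591
  U = 48
  C = 117 − 3·48 = -27
Comparing — Policy A: C=-4479, Policy B: C=-27. Lowest is -4479 (Policy A).

-4479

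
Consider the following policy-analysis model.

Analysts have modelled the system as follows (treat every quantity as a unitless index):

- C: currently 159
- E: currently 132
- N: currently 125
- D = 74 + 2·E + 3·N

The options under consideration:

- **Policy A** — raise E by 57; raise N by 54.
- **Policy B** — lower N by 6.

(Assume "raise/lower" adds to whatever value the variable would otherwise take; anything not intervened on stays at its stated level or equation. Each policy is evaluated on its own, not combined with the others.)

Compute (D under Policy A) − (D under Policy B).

294

Policy A (E + 57, N + 54):
  E = 132 + 57 = 189
  N = 125 + 54 = 179
  D = 74 + 2·189 + 3·179 = 989
Policy B (N − 6):
  E = 132
  N = 125 − 6 = 119
  D = 74 + 2·132 + 3·119 = 695
D: 989 − 695 = 294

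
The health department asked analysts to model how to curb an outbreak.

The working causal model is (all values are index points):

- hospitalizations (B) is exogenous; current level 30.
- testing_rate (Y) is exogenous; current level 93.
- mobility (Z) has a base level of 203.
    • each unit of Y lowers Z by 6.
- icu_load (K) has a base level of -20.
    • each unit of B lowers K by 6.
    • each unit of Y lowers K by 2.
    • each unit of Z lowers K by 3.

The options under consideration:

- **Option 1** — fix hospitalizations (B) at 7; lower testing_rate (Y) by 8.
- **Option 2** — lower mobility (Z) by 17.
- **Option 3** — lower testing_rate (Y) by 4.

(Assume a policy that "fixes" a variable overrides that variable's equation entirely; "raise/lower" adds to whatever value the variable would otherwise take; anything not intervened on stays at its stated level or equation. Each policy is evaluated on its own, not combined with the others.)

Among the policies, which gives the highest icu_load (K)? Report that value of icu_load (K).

Option 1 (B := 7, Y − 8):
  B = 7
  Y = 93 − 8 = 85
  Z = 203 − 6·85 = -307
  K = -20 − 6·7 − 2·85 − 3·(-307) = 689
Option 2 (Z − 17):
  B = 30
  Y = 93
  Z = 203 − 6·93 (−17 from intervention) = -372
  K = -20 − 6·30 − 2·93 − 3·(-372) = 730
Option 3 (Y − 4):
  B = 30
  Y = 93 − 4 = 89
  Z = 203 − 6·89 = -331
  K = -20 − 6·30 − 2·89 − 3·(-331) = 615
Comparing — Option 1: K=689, Option 2: K=730, Option 3: K=615. Highest is 730 (Option 2).

730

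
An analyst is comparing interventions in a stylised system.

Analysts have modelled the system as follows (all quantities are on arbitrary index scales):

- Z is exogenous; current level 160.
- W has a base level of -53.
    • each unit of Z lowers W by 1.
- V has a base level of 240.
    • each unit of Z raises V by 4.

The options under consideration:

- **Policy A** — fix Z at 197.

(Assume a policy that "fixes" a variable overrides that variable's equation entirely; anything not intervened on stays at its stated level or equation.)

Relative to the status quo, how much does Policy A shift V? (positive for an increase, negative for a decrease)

Baseline:
  Z = 160
  V = 240 + 4·160 = 880
Policy A (Z := 197):
  Z = 197
  V = 240 + 4·197 = 1028
Change in V: 1028 − 880 = 148

148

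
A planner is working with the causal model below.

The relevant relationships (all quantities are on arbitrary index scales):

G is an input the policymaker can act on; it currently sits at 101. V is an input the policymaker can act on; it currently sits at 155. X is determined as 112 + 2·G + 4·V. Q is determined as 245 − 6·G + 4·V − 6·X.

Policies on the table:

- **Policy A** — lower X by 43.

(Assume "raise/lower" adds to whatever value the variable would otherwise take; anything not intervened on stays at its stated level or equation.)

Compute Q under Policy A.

Policy A (X − 43):
  G = 101
  V = 155
  X = 112 + 2·101 + 4·155 (−43 from intervention) = 891
  Q = 245 − 6·101 + 4·155 − 6·891 = -5087

-5087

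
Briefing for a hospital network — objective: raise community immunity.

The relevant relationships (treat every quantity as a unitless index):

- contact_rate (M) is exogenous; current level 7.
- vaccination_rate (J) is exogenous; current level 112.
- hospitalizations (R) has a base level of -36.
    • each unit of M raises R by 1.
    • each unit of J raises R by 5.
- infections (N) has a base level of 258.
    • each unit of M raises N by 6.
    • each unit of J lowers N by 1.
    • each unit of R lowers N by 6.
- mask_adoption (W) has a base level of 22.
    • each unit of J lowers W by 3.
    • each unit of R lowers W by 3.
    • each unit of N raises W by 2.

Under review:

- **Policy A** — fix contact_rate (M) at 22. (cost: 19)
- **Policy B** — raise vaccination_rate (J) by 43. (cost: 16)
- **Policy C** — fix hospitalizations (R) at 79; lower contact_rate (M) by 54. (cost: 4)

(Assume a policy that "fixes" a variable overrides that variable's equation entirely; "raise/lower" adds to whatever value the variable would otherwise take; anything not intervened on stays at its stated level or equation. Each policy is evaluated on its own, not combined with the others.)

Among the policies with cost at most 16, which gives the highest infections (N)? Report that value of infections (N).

Policy B (J + 43):
  M = 7
  J = 112 + 43 = 155
  R = -36 + 7 + 5·155 = 746
  N = 258 + 6·7 − 155 − 6·746 = -4331
Policy C (R := 79, M − 54):
  M = 7 − 54 = -47
  J = 112
  R = 79
  N = 258 + 6·(-47) − 112 − 6·79 = -610
Comparing — Policy B: N=-4331, Policy C: N=-610. Highest is -610 (Policy C).

-610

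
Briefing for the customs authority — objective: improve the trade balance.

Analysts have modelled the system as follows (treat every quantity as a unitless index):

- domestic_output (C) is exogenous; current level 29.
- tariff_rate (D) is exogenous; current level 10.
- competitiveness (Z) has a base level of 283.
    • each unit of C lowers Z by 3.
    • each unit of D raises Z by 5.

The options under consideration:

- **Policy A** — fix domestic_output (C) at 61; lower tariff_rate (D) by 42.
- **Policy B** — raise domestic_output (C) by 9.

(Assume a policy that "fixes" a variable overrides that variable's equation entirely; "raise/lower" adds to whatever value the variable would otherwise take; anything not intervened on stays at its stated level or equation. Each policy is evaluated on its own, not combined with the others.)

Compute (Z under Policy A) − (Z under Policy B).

-279

Policy A (C := 61, D − 42):
  C = 61
  D = 10 − 42 = -32
  Z = 283 − 3·61 + 5·(-32) = -60
Policy B (C + 9):
  C = 29 + 9 = 38
  D = 10
  Z = 283 − 3·38 + 5·10 = 219
Z: -60 − 219 = -279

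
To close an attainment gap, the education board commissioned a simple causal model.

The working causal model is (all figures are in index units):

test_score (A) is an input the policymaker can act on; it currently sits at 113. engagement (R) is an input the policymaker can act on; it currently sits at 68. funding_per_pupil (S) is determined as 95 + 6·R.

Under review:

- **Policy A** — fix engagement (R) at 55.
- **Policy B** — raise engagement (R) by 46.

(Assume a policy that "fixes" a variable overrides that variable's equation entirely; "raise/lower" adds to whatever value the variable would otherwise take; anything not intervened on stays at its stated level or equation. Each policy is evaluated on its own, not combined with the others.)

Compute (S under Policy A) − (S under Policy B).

-354

Policy A (R := 55):
  R = 55
  S = 95 + 6·55 = 425
Policy B (R + 46):
  R = 68 + 46 = 114
  S = 95 + 6·114 = 779
S: 425 − 779 = -354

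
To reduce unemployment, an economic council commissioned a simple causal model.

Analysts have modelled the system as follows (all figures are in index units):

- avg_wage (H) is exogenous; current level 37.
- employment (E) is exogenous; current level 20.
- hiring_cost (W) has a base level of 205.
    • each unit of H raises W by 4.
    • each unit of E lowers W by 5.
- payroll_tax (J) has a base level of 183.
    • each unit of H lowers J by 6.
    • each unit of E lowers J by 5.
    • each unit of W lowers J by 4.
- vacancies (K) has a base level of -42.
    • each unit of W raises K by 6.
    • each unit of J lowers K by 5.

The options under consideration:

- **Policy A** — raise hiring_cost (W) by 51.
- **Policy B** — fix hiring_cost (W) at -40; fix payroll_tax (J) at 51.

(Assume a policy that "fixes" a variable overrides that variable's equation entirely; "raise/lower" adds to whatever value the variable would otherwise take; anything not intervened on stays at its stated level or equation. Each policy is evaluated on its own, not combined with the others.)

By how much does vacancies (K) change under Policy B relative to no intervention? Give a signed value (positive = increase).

-7768

Baseline:
  H = 37
  E = 20
  W = 205 + 4·37 − 5·20 = 253
  J = 183 − 6·37 − 5·20 − 4·253 = -1151
  K = -42 + 6·253 − 5·(-1151) = 7231
Policy B (W := -40, J := 51):
  H = 37
  E = 20
  W = -40
  J = 51
  K = -42 + 6·(-40) − 5·51 = -537
Change in K: -537 − 7231 = -7768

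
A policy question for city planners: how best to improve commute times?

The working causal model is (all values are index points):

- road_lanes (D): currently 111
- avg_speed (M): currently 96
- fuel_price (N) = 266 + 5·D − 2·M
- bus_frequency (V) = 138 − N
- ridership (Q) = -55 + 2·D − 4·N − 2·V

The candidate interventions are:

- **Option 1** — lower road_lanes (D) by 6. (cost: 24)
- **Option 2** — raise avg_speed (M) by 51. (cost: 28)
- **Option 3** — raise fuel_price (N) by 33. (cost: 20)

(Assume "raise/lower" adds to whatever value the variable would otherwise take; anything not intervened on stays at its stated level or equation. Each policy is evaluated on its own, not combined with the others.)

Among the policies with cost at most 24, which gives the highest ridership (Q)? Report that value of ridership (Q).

-1319

Option 1 (D − 6):
  D = 111 − 6 = 105
  M = 96
  N = 266 + 5·105 − 2·96 = 599
  V = 138 − 599 = -461
  Q = -55 + 2·105 − 4·599 − 2·(-461) = -1319
Option 3 (N + 33):
  D = 111
  M = 96
  N = 266 + 5·111 − 2·96 (+33 from intervention) = 662
  V = 138 − 662 = -524
  Q = -55 + 2·111 − 4·662 − 2·(-524) = -1433
Comparing — Option 1: Q=-1319, Option 3: Q=-1433. Highest is -1319 (Option 1).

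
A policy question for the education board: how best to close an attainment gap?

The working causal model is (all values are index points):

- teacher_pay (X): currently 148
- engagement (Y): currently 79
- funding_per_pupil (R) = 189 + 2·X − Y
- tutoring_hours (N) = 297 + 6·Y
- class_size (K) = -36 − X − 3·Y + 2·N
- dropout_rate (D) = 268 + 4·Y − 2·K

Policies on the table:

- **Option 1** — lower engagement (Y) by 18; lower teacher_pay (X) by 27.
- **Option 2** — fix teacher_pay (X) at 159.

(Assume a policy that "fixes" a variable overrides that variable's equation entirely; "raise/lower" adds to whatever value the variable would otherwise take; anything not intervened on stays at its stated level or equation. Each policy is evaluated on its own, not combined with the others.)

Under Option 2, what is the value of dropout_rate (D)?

Option 2 (X := 159):
  X = 159
  Y = 79
  N = 297 + 6·79 = 771
  K = -36 − 159 − 3·79 + 2·771 = 1110
  D = 268 + 4·79 − 2·1110 = -1636

-1636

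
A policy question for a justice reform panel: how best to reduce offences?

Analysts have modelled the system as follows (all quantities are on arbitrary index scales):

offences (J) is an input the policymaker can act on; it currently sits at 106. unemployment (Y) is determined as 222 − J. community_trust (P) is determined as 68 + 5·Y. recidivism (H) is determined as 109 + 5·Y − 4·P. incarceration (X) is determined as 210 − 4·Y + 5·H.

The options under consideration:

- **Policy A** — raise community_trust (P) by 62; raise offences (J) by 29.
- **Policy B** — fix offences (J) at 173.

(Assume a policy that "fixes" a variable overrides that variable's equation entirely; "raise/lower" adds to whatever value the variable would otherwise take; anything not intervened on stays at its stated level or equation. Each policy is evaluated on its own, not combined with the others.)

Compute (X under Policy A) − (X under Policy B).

-4242

Policy A (P + 62, J + 29):
  J = 106 + 29 = 135
  Y = 222 − 135 = 87
  P = 68 + 5·87 (+62 from intervention) = 565
  H = 109 + 5·87 − 4·565 = -1716
  X = 210 − 4·87 + 5·(-1716) = -8718
Policy B (J := 173):
  J = 173
  Y = 222 − 173 = 49
  P = 68 + 5·49 = 313
  H = 109 + 5·49 − 4·313 = -898
  X = 210 − 4·49 + 5·(-898) = -4476
X: -8718 − (-4476) = -4242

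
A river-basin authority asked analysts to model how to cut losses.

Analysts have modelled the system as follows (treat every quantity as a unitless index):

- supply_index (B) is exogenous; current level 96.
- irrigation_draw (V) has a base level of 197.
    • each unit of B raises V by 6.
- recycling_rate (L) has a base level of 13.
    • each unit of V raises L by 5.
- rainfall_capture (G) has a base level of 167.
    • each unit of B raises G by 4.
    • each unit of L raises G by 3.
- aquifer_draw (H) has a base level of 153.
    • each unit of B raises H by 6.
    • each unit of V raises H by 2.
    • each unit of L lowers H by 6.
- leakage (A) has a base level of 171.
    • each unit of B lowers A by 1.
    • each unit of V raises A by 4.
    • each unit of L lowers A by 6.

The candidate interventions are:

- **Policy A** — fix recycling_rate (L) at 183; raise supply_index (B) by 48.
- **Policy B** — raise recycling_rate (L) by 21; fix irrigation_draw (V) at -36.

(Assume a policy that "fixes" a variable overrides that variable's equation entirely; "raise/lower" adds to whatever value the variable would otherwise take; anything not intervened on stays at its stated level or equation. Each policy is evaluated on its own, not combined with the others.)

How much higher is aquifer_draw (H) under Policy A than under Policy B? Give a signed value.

Policy A (L := 183, B + 48):
  B = 96 + 48 = 144
  V = 197 + 6·144 = 1061
  L = 183
  H = 153 + 6·144 + 2·1061 − 6·183 = 2041
Policy B (L + 21, V := -36):
  B = 96
  V = -36
  L = 13 + 5·(-36) (+21 from intervention) = -146
  H = 153 + 6·96 + 2·(-36) − 6·(-146) = 1533
H: 2041 − 1533 = 508

508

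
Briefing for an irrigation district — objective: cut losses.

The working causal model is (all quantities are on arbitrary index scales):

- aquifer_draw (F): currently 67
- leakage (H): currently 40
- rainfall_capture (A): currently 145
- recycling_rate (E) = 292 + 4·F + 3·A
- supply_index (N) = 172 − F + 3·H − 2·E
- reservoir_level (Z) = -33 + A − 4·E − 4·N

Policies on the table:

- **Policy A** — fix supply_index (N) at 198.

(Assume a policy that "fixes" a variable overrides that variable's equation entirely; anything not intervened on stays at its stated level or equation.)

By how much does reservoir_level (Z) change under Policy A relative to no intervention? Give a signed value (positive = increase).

Baseline:
  F = 67
  H = 40
  A = 145
  E = 292 + 4·67 + 3·145 = 995
  N = 172 − 67 + 3·40 − 2·995 = -1765
  Z = -33 + 145 − 4·995 − 4·(-1765) = 3192
Policy A (N := 198):
  F = 67
  H = 40
  A = 145
  E = 292 + 4·67 + 3·145 = 995
  N = 198
  Z = -33 + 145 − 4·995 − 4·198 = -4660
Change in Z: -4660 − 3192 = -7852

-7852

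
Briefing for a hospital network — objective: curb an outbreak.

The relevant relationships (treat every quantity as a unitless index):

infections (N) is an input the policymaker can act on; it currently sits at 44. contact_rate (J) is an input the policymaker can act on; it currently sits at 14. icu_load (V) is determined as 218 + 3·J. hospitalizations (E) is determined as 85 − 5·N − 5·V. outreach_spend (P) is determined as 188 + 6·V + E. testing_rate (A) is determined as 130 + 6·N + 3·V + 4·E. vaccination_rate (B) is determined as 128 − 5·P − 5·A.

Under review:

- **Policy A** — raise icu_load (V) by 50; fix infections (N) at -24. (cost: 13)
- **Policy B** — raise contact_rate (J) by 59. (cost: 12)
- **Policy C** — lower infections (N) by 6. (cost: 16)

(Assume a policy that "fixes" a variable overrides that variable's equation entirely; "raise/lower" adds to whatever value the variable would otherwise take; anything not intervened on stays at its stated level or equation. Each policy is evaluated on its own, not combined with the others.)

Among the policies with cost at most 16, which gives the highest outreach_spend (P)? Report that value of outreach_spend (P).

703

Policy A (V + 50, N := -24):
  N = -24
  J = 14
  V = 218 + 3·14 (+50 from intervention) = 310
  E = 85 − 5·(-24) − 5·310 = -1345
  P = 188 + 6·310 + (-1345) = 703
Policy B (J + 59):
  N = 44
  J = 14 + 59 = 73
  V = 218 + 3·73 = 437
  E = 85 − 5·44 − 5·437 = -2320
  P = 188 + 6·437 + (-2320) = 490
Policy C (N − 6):
  N = 44 − 6 = 38
  J = 14
  V = 218 + 3·14 = 260
  E = 85 − 5·38 − 5·260 = -1405
  P = 188 + 6·260 + (-1405) = 343
Comparing — Policy A: P=703, Policy B: P=490, Policy C: P=343. Highest is 703 (Policy A).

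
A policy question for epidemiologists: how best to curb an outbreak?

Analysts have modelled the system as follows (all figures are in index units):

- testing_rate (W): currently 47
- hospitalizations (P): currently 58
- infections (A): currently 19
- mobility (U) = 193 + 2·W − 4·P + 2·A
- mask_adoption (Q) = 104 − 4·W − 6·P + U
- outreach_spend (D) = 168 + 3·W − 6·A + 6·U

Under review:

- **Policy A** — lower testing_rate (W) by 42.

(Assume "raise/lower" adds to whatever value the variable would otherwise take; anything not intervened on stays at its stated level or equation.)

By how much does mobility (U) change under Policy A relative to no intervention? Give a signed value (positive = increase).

Baseline:
  W = 47
  P = 58
  A = 19
  U = 193 + 2·47 − 4·58 + 2·19 = 93
Policy A (W − 42):
  W = 47 − 42 = 5
  P = 58
  A = 19
  U = 193 + 2·5 − 4·58 + 2·19 = 9
Change in U: 9 − 93 = -84

-84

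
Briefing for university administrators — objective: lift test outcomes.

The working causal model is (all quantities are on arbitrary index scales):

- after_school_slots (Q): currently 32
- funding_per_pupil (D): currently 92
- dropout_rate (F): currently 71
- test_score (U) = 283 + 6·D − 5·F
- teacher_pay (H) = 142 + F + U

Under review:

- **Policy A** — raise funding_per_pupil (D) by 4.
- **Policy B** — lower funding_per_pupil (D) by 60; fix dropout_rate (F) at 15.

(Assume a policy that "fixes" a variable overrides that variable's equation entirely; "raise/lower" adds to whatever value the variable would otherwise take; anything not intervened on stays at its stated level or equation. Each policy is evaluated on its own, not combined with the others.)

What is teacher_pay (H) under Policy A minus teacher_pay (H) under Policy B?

160

Policy A (D + 4):
  D = 92 + 4 = 96
  F = 71
  U = 283 + 6·96 − 5·71 = 504
  H = 142 + 71 + 504 = 717
Policy B (D − 60, F := 15):
  D = 92 − 60 = 32
  F = 15
  U = 283 + 6·32 − 5·15 = 400
  H = 142 + 15 + 400 = 557
H: 717 − 557 = 160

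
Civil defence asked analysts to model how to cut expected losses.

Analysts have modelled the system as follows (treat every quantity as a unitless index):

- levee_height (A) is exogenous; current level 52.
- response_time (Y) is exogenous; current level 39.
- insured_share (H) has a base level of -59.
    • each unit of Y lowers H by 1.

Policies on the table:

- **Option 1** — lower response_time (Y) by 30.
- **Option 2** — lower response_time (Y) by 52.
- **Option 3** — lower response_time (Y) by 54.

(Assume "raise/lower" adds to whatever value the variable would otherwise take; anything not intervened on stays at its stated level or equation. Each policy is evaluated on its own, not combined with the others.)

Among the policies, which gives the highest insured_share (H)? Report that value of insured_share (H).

Option 1 (Y − 30):
  Y = 39 − 30 = 9
  H = -59 − 9 = -68
Option 2 (Y − 52):
  Y = 39 − 52 = -13
  H = -59 − (-13) = -46
Option 3 (Y − 54):
  Y = 39 − 54 = -15
  H = -59 − (-15) = -44
Comparing — Option 1: H=-68, Option 2: H=-46, Option 3: H=-44. Highest is -44 (Option 3).

-44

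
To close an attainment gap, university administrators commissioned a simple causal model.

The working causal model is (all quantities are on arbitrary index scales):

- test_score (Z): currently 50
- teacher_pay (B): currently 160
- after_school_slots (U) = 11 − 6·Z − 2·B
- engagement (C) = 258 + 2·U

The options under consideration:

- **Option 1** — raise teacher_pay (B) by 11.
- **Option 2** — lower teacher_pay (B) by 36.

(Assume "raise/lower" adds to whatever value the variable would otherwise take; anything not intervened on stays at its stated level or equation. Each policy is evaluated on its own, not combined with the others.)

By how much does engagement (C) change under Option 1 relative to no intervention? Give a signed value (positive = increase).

-44

Baseline:
  Z = 50
  B = 160
  U = 11 − 6·50 − 2·160 = -609
  C = 258 + 2·(-609) = -960
Option 1 (B + 11):
  Z = 50
  B = 160 + 11 = 171
  U = 11 − 6·50 − 2·171 = -631
  C = 258 + 2·(-631) = -1004
Change in C: -1004 − (-960) = -44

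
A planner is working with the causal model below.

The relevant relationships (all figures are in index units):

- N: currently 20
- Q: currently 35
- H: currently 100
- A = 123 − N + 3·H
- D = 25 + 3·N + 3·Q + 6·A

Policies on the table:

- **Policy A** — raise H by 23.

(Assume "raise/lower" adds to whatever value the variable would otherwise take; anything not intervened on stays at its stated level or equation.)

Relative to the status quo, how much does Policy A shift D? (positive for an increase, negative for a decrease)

Baseline:
  N = 20
  Q = 35
  H = 100
  A = 123 − 20 + 3·100 = 403
  D = 25 + 3·20 + 3·35 + 6·403 = 2608
Policy A (H + 23):
  N = 20
  Q = 35
  H = 100 + 23 = 123
  A = 123 − 20 + 3·123 = 472
  D = 25 + 3·20 + 3·35 + 6·472 = 3022
Change in D: 3022 − 2608 = 414

414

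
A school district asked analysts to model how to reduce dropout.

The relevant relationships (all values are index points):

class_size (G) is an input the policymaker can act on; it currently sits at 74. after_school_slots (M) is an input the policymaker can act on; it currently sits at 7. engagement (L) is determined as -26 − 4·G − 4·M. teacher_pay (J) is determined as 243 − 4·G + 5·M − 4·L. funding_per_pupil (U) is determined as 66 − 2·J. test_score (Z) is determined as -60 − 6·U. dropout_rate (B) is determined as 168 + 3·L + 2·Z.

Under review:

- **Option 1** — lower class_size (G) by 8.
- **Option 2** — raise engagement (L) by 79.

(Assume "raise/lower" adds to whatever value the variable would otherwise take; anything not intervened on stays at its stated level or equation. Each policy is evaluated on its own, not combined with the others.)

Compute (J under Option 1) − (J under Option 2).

Option 1 (G − 8):
  G = 74 − 8 = 66
  M = 7
  L = -26 − 4·66 − 4·7 = -318
  J = 243 − 4·66 + 5·7 − 4·(-318) = 1286
Option 2 (L + 79):
  G = 74
  M = 7
  L = -26 − 4·74 − 4·7 (+79 from intervention) = -271
  J = 243 − 4·74 + 5·7 − 4·(-271) = 1066
J: 1286 − 1066 = 220

220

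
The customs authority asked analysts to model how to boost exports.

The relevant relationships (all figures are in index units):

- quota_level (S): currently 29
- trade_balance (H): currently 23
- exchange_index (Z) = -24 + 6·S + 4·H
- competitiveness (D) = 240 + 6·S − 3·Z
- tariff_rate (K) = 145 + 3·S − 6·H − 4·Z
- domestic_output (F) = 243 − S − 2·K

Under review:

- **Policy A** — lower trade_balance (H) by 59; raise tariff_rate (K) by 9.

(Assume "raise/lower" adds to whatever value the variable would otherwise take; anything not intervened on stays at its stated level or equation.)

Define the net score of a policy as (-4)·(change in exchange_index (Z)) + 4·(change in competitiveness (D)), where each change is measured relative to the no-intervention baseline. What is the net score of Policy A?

3776

Baseline:
  S = 29
  H = 23
  Z = -24 + 6·29 + 4·23 = 242
  D = 240 + 6·29 − 3·242 = -312
Policy A (H − 59, K + 9):
  S = 29
  H = 23 − 59 = -36
  Z = -24 + 6·29 + 4·(-36) = 6
  D = 240 + 6·29 − 3·6 = 396
ΔZ = 6 − 242 = -236; ΔD = 396 − (-312) = 708
Score = (-4)·(-236) + 4·708 = 3776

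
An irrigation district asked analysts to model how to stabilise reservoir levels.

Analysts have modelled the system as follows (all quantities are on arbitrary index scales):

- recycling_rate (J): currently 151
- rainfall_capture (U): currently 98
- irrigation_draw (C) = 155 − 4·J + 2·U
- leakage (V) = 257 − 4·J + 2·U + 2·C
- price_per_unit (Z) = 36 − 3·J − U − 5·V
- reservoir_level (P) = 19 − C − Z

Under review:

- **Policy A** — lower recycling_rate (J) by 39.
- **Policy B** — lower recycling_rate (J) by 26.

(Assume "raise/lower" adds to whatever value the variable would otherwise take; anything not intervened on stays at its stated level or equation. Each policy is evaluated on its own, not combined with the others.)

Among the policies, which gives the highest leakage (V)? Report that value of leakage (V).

Policy A (J − 39):
  J = 151 − 39 = 112
  U = 98
  C = 155 − 4·112 + 2·98 = -97
  V = 257 − 4·112 + 2·98 + 2·(-97) = -189
Policy B (J − 26):
  J = 151 − 26 = 125
  U = 98
  C = 155 − 4·125 + 2·98 = -149
  V = 257 − 4·125 + 2·98 + 2·(-149) = -345
Comparing — Policy A: V=-189, Policy B: V=-345. Highest is -189 (Policy A).

-189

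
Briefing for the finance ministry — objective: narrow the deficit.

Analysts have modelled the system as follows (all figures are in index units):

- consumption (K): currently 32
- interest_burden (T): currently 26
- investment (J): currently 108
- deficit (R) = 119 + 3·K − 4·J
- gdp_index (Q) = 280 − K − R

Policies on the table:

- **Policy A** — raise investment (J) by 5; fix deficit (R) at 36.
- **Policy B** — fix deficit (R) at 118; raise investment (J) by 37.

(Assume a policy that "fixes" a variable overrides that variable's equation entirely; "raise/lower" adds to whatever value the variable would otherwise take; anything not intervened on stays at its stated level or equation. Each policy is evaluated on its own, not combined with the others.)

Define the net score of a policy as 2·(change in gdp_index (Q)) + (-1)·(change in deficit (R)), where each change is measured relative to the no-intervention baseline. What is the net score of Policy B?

Baseline:
  K = 32
  J = 108
  R = 119 + 3·32 − 4·108 = -217
  Q = 280 − 32 − (-217) = 465
Policy B (R := 118, J + 37):
  K = 32
  J = 108 + 37 = 145
  R = 118
  Q = 280 − 32 − 118 = 130
ΔQ = 130 − 465 = -335; ΔR = 118 − (-217) = 335
Score = 2·(-335) + (-1)·335 = -1005

-1005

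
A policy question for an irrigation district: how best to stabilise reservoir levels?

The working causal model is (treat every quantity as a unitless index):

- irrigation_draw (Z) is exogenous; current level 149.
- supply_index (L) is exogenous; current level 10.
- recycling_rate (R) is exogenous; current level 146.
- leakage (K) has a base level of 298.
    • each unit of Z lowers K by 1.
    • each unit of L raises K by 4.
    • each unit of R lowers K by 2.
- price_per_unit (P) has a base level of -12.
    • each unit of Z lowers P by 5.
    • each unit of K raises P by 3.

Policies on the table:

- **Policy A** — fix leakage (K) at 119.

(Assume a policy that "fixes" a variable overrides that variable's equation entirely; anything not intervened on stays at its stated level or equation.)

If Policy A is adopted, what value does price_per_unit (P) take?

-400

Policy A (K := 119):
  Z = 149
  L = 10
  R = 146
  K = 119
  P = -12 − 5·149 + 3·119 = -400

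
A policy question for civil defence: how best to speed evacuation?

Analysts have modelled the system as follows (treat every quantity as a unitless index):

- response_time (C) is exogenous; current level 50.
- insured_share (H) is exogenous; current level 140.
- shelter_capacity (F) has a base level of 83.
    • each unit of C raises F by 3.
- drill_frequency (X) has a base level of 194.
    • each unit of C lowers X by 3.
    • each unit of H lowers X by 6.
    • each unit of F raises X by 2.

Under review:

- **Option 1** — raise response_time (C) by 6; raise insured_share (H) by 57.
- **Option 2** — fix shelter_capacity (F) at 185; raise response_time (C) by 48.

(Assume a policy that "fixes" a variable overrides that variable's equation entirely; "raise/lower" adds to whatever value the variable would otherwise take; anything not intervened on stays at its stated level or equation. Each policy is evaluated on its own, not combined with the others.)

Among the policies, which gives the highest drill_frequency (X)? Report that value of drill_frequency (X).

-570

Option 1 (C + 6, H + 57):
  C = 50 + 6 = 56
  H = 140 + 57 = 197
  F = 83 + 3·56 = 251
  X = 194 − 3·56 − 6·197 + 2·251 = -654
Option 2 (F := 185, C + 48):
  C = 50 + 48 = 98
  H = 140
  F = 185
  X = 194 − 3·98 − 6·140 + 2·185 = -570
Comparing — Option 1: X=-654, Option 2: X=-570. Highest is -570 (Option 2).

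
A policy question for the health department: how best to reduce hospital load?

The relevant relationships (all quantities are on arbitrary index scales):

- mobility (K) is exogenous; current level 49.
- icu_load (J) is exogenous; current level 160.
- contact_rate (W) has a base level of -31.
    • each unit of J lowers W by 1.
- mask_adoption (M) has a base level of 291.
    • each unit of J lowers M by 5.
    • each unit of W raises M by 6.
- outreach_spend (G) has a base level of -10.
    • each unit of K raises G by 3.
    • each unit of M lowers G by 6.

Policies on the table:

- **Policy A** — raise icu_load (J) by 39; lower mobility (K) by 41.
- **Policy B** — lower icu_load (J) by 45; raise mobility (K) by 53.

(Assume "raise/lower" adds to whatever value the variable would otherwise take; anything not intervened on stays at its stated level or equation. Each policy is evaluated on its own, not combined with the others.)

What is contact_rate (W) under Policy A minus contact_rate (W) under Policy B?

Policy A (J + 39, K − 41):
  J = 160 + 39 = 199
  W = -31 − 199 = -230
Policy B (J − 45, K + 53):
  J = 160 − 45 = 115
  W = -31 − 115 = -146
W: -230 − (-146) = -84

-84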